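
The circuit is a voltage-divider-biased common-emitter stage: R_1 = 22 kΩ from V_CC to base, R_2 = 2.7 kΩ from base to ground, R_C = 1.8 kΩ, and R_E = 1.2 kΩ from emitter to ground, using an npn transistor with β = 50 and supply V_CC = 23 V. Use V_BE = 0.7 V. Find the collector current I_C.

Thevenize the base divider: V_Th = V_CC·R_2/(R_1+R_2) = 23×2.7/24.7 = 2.51 V, R_Th = R_1‖R_2 = 2.4 kΩ.
Base-emitter loop: V_Th = I_B·R_Th + V_BE + (β+1)I_B·R_E, so I_B = (2.51 − 0.7) / (2.4 + 51×1.2) = 0.0285 mA.
I_C = β·I_B = 50×0.0285 = 1.43 mA, and I_E = (β+1)I_B = 1.45 mA.
V_CE = V_CC − I_C·R_C − I_E·R_E = 23 − 1.43×1.8 − 1.45×1.2 = 18.7 V.
V_CE = 18.7 V > 0.2 V confirms active-region operation.

I_C ≈ 1.4 mA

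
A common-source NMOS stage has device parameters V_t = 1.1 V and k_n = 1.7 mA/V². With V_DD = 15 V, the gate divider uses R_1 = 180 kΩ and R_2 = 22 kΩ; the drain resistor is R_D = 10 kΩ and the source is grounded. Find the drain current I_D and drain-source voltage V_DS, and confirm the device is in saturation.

V_G = V_DD·R_2/(R_1+R_2) = 15×22/202 = 1.63 V. With the source grounded, V_GS = V_G = 1.63 V.
Assume saturation: I_D = (k_n/2)(V_GS − V_t)² = (1.7/2)×(1.63 − 1.1)² = 0.85×0.534² = 0.242 mA.
V_DS = V_DD − I_D·R_D = 15 − 0.242×10 = 12.6 V.
Saturation requires V_DS ≥ V_GS − V_t = 0.534 V; 12.6 ≥ 0.534 ✓.

I_D ≈ 0.24 mA, V_DS ≈ 13 V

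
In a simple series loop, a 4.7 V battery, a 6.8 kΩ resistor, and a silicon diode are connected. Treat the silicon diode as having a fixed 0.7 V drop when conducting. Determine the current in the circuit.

KVL around the loop: 4.7 = V_D + I·R = 0.7 + I × 6.8 kΩ.
So I = (4.7 − 0.7) / 6.8 kΩ = 4 / 6.8 = 0.588 mA.

I ≈ 0.59 mA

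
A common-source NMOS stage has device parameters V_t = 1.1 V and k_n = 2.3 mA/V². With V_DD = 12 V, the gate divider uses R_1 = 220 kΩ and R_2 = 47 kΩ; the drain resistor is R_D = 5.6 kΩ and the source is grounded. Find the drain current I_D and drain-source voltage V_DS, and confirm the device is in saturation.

V_G = V_DD·R_2/(R_1+R_2) = 12×47/267 = 2.11 V. With the source grounded, V_GS = V_G = 2.11 V.
Assume saturation: I_D = (k_n/2)(V_GS − V_t)² = (2.3/2)×(2.11 − 1.1)² = 1.15×1.01² = 1.18 mA.
V_DS = V_DD − I_D·R_D = 12 − 1.18×5.6 = 5.4 V.
Saturation requires V_DS ≥ V_GS − V_t = 1.01 V; 5.4 ≥ 1.01 ✓.

I_D ≈ 1.2 mA, V_DS ≈ 5.4 V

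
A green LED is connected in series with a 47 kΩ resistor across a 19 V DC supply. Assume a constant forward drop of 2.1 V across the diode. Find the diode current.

KVL around the loop: 19 = V_D + I·R = 2.1 + I × 47 kΩ.
So I = (19 − 2.1) / 47 kΩ = 16.9 / 47 = 0.36 mA.

I ≈ 0.36 mA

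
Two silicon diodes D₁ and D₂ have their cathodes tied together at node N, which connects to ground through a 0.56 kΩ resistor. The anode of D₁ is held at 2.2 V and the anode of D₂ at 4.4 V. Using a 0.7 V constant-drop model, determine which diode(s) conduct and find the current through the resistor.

Only D₂ conducts; I_R ≈ 6.6 mA

Assume both conduct. Then node N would need to be at both 2.2−0.7 = 1.5 V and 4.4−0.7 = 3.7 V, which is impossible.
Assume only D₂ conducts: V_N = 4.4 − 0.7 = 3.7 V, so I_R = 3.7/0.56 = 6.61 mA.
Check D₁: its anode-to-cathode voltage is 2.2 − 3.7 = -1.5 V < 0.7 V, so it is off. The assumption is consistent.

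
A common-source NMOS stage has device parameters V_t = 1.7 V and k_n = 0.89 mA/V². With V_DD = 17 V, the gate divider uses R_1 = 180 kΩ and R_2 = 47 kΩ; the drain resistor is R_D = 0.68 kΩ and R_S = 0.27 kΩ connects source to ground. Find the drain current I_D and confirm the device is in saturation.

V_G = V_DD·R_2/(R_1+R_2) = 17×47/227 = 3.52 V.
Assume saturation: I_D = (k_n/2)(V_GS − V_t)² with V_GS = V_G − I_D·R_S = 3.52 − 0.27·I_D.
Substituting gives 0.0324·I_D² − 1.44·I_D + 1.47 = 0, with roots I_D = 1.05 or 43.3 mA.
The root I_D = 43.3 mA gives V_GS = -8.16 V ≤ V_t, so take I_D = 1.05 mA.
Then V_GS = 3.24 V and V_DS = V_DD − I_D(R_D+R_S) = 17 − 1.05×0.95 = 16 V.
Saturation requires V_DS ≥ V_GS − V_t = 1.54 V; 16 ≥ 1.54 ✓.

I_D ≈ 1.1 mA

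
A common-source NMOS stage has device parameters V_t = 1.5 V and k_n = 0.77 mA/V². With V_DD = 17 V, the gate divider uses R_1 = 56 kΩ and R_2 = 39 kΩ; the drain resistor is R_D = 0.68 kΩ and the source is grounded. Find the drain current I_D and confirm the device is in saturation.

I_D ≈ 12 mA

V_G = V_DD·R_2/(R_1+R_2) = 17×39/95 = 6.98 V. With the source grounded, V_GS = V_G = 6.98 V.
Assume saturation: I_D = (k_n/2)(V_GS − V_t)² = (0.77/2)×(6.98 − 1.5)² = 0.385×5.48² = 11.6 mA.
V_DS = V_DD − I_D·R_D = 17 − 11.6×0.68 = 9.14 V.
Saturation requires V_DS ≥ V_GS − V_t = 5.48 V; 9.14 ≥ 5.48 ✓.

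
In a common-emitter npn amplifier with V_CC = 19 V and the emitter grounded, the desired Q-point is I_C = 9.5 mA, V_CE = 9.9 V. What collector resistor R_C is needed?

Collector loop: V_CC = I_C·R_C + V_CE.
R_C = (V_CC − V_CE)/I_C = (19 − 9.9)/9.5 = 0.958 kΩ.

R_C ≈ 0.96 kΩ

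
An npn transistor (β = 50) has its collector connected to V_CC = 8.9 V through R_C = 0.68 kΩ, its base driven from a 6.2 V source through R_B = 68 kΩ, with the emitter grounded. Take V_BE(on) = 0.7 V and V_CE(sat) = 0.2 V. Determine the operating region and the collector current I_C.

Assume active. Base-emitter loop: I_B = (V_BB − V_BE)/R_B = (6.2 − 0.7)/68 = 0.0809 mA.
I_C = β·I_B = 50×0.0809 = 4.04 mA.
V_CE = V_CC − I_C·R_C = 8.9 − 4.04×0.68 = 6.15 V > V_CE(sat), so the active-region assumption holds.

active; I_C ≈ 4 mA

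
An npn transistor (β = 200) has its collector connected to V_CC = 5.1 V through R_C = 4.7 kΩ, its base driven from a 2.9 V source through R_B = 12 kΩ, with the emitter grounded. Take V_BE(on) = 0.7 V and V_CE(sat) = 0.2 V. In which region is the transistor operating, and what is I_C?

Assume active: I_B = (2.9 − 0.7)/12 = 0.183 mA, giving I_C = β·I_B = 36.7 mA.
But then V_CE = 5.1 − 36.7×4.7 = -167 V < V_CE(sat) = 0.2 V — impossible in the active region.
So the transistor is saturated. With V_CE = 0.2 V, I_C = (V_CC − 0.2)/R_C = 4.9/4.7 = 1.04 mA.
Check: β·I_B = 36.7 mA > I_C = 1.04 mA, confirming saturation.

saturation; I_C ≈ 1 mA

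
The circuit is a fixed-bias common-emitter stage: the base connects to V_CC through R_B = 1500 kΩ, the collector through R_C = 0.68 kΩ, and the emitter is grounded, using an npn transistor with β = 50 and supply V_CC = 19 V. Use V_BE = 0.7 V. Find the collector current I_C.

Base loop: V_CC = I_B·R_B + V_BE, so I_B = (19 − 0.7)/1500 kΩ = 0.0122 mA.
In the active region I_C = β·I_B = 50 × 0.0122 = 0.61 mA.
Collector loop: V_CE = V_CC − I_C·R_C = 19 − 0.61×0.68 = 18.6 V.
Since V_CE = 18.6 V > V_CE(sat) ≈ 0.2 V, the transistor is in the active region as assumed.

I_C ≈ 0.61 mA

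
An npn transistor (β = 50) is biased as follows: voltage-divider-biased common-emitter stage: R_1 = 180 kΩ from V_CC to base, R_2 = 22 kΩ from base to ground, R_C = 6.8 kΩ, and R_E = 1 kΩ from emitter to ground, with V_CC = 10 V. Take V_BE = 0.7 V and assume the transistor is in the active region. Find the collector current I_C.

Thevenize the base divider: V_Th = V_CC·R_2/(R_1+R_2) = 10×22/202 = 1.09 V, R_Th = R_1‖R_2 = 19.6 kΩ.
Base-emitter loop: V_Th = I_B·R_Th + V_BE + (β+1)I_B·R_E, so I_B = (1.09 − 0.7) / (19.6 + 51×1) = 0.00551 mA.
I_C = β·I_B = 50×0.00551 = 0.276 mA, and I_E = (β+1)I_B = 0.281 mA.
V_CE = V_CC − I_C·R_C − I_E·R_E = 10 − 0.276×6.8 − 0.281×1 = 7.85 V.
V_CE = 7.85 V > 0.2 V confirms active-region operation.

I_C ≈ 0.28 mA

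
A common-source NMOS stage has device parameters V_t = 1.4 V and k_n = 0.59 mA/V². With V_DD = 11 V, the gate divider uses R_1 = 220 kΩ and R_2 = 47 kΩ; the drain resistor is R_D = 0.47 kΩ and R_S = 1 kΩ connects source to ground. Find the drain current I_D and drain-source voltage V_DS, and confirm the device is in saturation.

V_G = V_DD·R_2/(R_1+R_2) = 11×47/267 = 1.94 V.
Assume saturation: I_D = (k_n/2)(V_GS − V_t)² with V_GS = V_G − I_D·R_S = 1.94 − 1·I_D.
Substituting gives 0.295·I_D² − 1.32·I_D + 0.0849 = 0, with roots I_D = 0.0654 or 4.4 mA.
The root I_D = 4.4 mA gives V_GS = -2.46 V ≤ V_t, so take I_D = 0.0654 mA.
Then V_GS = 1.87 V and V_DS = V_DD − I_D(R_D+R_S) = 11 − 0.0654×1.47 = 10.9 V.
Saturation requires V_DS ≥ V_GS − V_t = 0.471 V; 10.9 ≥ 0.471 ✓.

I_D ≈ 0.065 mA, V_DS ≈ 11 V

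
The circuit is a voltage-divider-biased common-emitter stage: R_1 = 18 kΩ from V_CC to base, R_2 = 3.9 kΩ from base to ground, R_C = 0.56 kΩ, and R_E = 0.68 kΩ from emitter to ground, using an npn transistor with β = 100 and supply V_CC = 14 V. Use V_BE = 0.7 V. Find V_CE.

Thevenize the base divider: V_Th = V_CC·R_2/(R_1+R_2) = 14×3.9/21.9 = 2.49 V, R_Th = R_1‖R_2 = 3.21 kΩ.
Base-emitter loop: V_Th = I_B·R_Th + V_BE + (β+1)I_B·R_E, so I_B = (2.49 − 0.7) / (3.21 + 101×0.68) = 0.0249 mA.
I_C = β·I_B = 100×0.0249 = 2.49 mA, and I_E = (β+1)I_B = 2.52 mA.
V_CE = V_CC − I_C·R_C − I_E·R_E = 14 − 2.49×0.56 − 2.52×0.68 = 10.9 V.
V_CE = 10.9 V > 0.2 V confirms active-region operation.

V_CE ≈ 11 V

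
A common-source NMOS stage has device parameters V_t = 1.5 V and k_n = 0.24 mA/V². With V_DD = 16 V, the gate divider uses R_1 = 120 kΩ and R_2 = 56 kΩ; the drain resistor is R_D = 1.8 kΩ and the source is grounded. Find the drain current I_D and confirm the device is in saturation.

I_D ≈ 1.5 mA

V_G = V_DD·R_2/(R_1+R_2) = 16×56/176 = 5.09 V. With the source grounded, V_GS = V_G = 5.09 V.
Assume saturation: I_D = (k_n/2)(V_GS − V_t)² = (0.24/2)×(5.09 − 1.5)² = 0.12×3.59² = 1.55 mA.
V_DS = V_DD − I_D·R_D = 16 − 1.55×1.8 = 13.2 V.
Saturation requires V_DS ≥ V_GS − V_t = 3.59 V; 13.2 ≥ 3.59 ✓.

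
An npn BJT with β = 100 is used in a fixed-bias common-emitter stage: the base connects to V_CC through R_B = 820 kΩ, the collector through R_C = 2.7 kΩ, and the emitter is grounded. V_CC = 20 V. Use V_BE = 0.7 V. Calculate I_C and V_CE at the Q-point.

Base loop: V_CC = I_B·R_B + V_BE, so I_B = (20 − 0.7)/820 kΩ = 0.0235 mA.
In the active region I_C = β·I_B = 100 × 0.0235 = 2.35 mA.
Collector loop: V_CE = V_CC − I_C·R_C = 20 − 2.35×2.7 = 13.6 V.
Since V_CE = 13.6 V > V_CE(sat) ≈ 0.2 V, the transistor is in the active region as assumed.

I_C ≈ 2.4 mA, V_CE ≈ 14 V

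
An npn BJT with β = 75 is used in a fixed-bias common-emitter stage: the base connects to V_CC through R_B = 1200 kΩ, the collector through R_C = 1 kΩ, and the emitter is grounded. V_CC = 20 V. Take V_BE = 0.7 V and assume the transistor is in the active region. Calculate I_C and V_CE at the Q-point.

Base loop: V_CC = I_B·R_B + V_BE, so I_B = (20 − 0.7)/1200 kΩ = 0.0161 mA.
In the active region I_C = β·I_B = 75 × 0.0161 = 1.21 mA.
Collector loop: V_CE = V_CC − I_C·R_C = 20 − 1.21×1 = 18.8 V.
Since V_CE = 18.8 V > V_CE(sat) ≈ 0.2 V, the transistor is in the active region as assumed.

I_C ≈ 1.2 mA, V_CE ≈ 19 V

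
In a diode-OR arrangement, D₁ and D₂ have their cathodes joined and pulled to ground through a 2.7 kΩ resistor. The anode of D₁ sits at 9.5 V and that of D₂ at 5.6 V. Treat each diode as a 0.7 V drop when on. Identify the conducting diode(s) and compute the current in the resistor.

Only D₁ conducts; I_R ≈ 3.3 mA

Assume both conduct. Then node N would need to be at both 9.5−0.7 = 8.8 V and 5.6−0.7 = 4.9 V, which is impossible.
Assume only D₁ conducts: V_N = 9.5 − 0.7 = 8.8 V, so I_R = 8.8/2.7 = 3.26 mA.
Check D₂: its anode-to-cathode voltage is 5.6 − 8.8 = -3.2 V < 0.7 V, so it is off. The assumption is consistent.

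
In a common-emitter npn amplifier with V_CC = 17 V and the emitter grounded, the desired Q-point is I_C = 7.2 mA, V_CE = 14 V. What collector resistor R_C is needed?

Collector loop: V_CC = I_C·R_C + V_CE.
R_C = (V_CC − V_CE)/I_C = (17 − 14)/7.2 = 0.417 kΩ.

R_C ≈ 0.42 kΩ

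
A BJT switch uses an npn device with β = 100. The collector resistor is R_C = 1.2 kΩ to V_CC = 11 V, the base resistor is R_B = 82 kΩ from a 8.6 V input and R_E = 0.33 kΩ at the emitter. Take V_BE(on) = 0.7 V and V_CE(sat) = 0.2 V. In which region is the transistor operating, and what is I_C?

active; I_C ≈ 6.8 mA

Assume active. Base-emitter loop: I_B = (V_BB − V_BE)/(R_B + (β+1)R_E) = (8.6 − 0.7)/(82 + 101×0.33) = 0.0685 mA.
I_C = β·I_B = 100×0.0685 = 6.85 mA.
V_CE = V_CC − I_C·R_C − I_E·R_E = 11 − 6.85×1.2 − 6.92×0.33 = 0.497 V > V_CE(sat), so the active-region assumption holds.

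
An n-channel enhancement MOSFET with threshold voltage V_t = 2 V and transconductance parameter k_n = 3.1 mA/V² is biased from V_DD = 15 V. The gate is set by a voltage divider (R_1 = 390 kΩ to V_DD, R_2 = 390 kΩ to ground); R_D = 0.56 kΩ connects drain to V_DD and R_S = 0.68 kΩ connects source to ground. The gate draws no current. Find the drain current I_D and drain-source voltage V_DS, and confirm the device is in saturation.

V_G = V_DD·R_2/(R_1+R_2) = 15×390/780 = 7.5 V.
Assume saturation: I_D = (k_n/2)(V_GS − V_t)² with V_GS = V_G − I_D·R_S = 7.5 − 0.68·I_D.
Substituting gives 0.717·I_D² − 12.6·I_D + 46.9 = 0, with roots I_D = 5.35 or 12.2 mA.
The root I_D = 12.2 mA gives V_GS = -0.807 V ≤ V_t, so take I_D = 5.35 mA.
Then V_GS = 3.86 V and V_DS = V_DD − I_D(R_D+R_S) = 15 − 5.35×1.24 = 8.36 V.
Saturation requires V_DS ≥ V_GS − V_t = 1.86 V; 8.36 ≥ 1.86 ✓.

I_D ≈ 5.4 mA, V_DS ≈ 8.4 V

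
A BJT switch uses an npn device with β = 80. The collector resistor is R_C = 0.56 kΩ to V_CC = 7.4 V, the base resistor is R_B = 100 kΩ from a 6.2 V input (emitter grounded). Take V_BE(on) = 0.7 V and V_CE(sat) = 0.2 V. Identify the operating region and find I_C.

Assume active. Base-emitter loop: I_B = (V_BB − V_BE)/R_B = (6.2 − 0.7)/100 = 0.055 mA.
I_C = β·I_B = 80×0.055 = 4.4 mA.
V_CE = V_CC − I_C·R_C = 7.4 − 4.4×0.56 = 4.94 V > V_CE(sat), so the active-region assumption holds.

active; I_C ≈ 4.4 mA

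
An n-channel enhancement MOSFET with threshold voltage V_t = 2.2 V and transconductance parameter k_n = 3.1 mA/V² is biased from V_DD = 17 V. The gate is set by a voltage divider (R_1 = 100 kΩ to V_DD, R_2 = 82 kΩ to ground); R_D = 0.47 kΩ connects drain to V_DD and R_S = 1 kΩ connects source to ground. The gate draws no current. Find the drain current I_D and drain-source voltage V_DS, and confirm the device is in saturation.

I_D ≈ 3.9 mA, V_DS ≈ 11 V

V_G = V_DD·R_2/(R_1+R_2) = 17×82/182 = 7.66 V.
Assume saturation: I_D = (k_n/2)(V_GS − V_t)² with V_GS = V_G − I_D·R_S = 7.66 − 1·I_D.
Substituting gives 1.55·I_D² − 17.9·I_D + 46.2 = 0, with roots I_D = 3.88 or 7.69 mA.
The root I_D = 7.69 mA gives V_GS = -0.0268 V ≤ V_t, so take I_D = 3.88 mA.
Then V_GS = 3.78 V and V_DS = V_DD − I_D(R_D+R_S) = 17 − 3.88×1.47 = 11.3 V.
Saturation requires V_DS ≥ V_GS − V_t = 1.58 V; 11.3 ≥ 1.58 ✓.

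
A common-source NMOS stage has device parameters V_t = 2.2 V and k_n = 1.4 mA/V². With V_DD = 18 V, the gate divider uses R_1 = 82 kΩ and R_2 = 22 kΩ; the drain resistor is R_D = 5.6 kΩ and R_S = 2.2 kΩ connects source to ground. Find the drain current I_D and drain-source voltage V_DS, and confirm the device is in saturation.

I_D ≈ 0.39 mA, V_DS ≈ 15 V

V_G = V_DD·R_2/(R_1+R_2) = 18×22/104 = 3.81 V.
Assume saturation: I_D = (k_n/2)(V_GS − V_t)² with V_GS = V_G − I_D·R_S = 3.81 − 2.2·I_D.
Substituting gives 3.39·I_D² − 5.95·I_D + 1.81 = 0, with roots I_D = 0.391 or 1.37 mA.
The root I_D = 1.37 mA gives V_GS = 0.803 V ≤ V_t, so take I_D = 0.391 mA.
Then V_GS = 2.95 V and V_DS = V_DD − I_D(R_D+R_S) = 18 − 0.391×7.8 = 14.9 V.
Saturation requires V_DS ≥ V_GS − V_t = 0.747 V; 14.9 ≥ 0.747 ✓.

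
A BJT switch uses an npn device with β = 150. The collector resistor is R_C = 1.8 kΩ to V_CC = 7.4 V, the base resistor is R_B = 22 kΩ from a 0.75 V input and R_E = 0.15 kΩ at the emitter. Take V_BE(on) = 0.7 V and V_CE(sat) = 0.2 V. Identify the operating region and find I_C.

Assume active. Base-emitter loop: I_B = (V_BB − V_BE)/(R_B + (β+1)R_E) = (0.75 − 0.7)/(22 + 151×0.15) = 0.00112 mA.
I_C = β·I_B = 150×0.00112 = 0.168 mA.
V_CE = V_CC − I_C·R_C − I_E·R_E = 7.4 − 0.168×1.8 − 0.169×0.15 = 7.07 V > V_CE(sat), so the active-region assumption holds.

active; I_C ≈ 0.17 mA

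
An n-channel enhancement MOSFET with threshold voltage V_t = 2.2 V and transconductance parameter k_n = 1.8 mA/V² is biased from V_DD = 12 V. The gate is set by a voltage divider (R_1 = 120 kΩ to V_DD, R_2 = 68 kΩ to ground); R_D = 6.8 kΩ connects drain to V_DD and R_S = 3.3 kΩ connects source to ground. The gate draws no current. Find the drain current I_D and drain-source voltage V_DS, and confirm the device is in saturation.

V_G = V_DD·R_2/(R_1+R_2) = 12×68/188 = 4.34 V.
Assume saturation: I_D = (k_n/2)(V_GS − V_t)² with V_GS = V_G − I_D·R_S = 4.34 − 3.3·I_D.
Substituting gives 9.8·I_D² − 13.7·I_D + 4.12 = 0, with roots I_D = 0.437 or 0.962 mA.
The root I_D = 0.962 mA gives V_GS = 1.17 V ≤ V_t, so take I_D = 0.437 mA.
Then V_GS = 2.9 V and V_DS = V_DD − I_D(R_D+R_S) = 12 − 0.437×10.1 = 7.58 V.
Saturation requires V_DS ≥ V_GS − V_t = 0.697 V; 7.58 ≥ 0.697 ✓.

I_D ≈ 0.44 mA, V_DS ≈ 7.6 V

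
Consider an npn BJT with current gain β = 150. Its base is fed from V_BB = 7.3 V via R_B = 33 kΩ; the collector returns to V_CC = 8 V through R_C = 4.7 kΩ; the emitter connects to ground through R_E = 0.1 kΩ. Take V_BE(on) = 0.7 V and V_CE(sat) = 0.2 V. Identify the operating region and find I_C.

Assume active: I_B = (7.3 − 0.7)/(33 + 151×0.1) = 0.137 mA, I_C = β·I_B = 20.6 mA.
Then V_CE = 8 − 20.6×4.7 − 20.7×0.1 = -90.8 V < 0.2 V — the active assumption fails.
Re-solve with V_CE = 0.2 V. KCL at the emitter: V_E/R_E = (V_BB−0.7−V_E)/R_B + (V_CC−0.2−V_E)/R_C, giving V_E = 0.182 V.
I_C = (V_CC − 0.2 − V_E)/R_C = (7.8 − 0.182)/4.7 = 1.62 mA.
Check: I_B = (6.6 − 0.182)/33 = 0.194 mA, and β·I_B = 29.2 mA > I_C, confirming saturation.

saturation; I_C ≈ 1.6 mA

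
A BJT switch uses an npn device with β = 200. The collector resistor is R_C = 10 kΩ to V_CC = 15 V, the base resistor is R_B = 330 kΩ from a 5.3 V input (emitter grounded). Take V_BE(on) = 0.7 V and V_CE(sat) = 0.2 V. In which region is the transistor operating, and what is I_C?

saturation; I_C ≈ 1.5 mA

Assume active: I_B = (5.3 − 0.7)/330 = 0.0139 mA, giving I_C = β·I_B = 2.79 mA.
But then V_CE = 15 − 2.79×10 = -12.9 V < V_CE(sat) = 0.2 V — impossible in the active region.
So the transistor is saturated. With V_CE = 0.2 V, I_C = (V_CC − 0.2)/R_C = 14.8/10 = 1.48 mA.
Check: β·I_B = 2.79 mA > I_C = 1.48 mA, confirming saturation.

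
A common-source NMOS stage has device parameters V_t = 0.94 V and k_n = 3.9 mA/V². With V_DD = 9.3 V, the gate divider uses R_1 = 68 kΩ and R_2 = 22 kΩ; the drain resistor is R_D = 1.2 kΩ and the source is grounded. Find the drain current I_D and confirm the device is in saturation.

I_D ≈ 3.5 mA

V_G = V_DD·R_2/(R_1+R_2) = 9.3×22/90 = 2.27 V. With the source grounded, V_GS = V_G = 2.27 V.
Assume saturation: I_D = (k_n/2)(V_GS − V_t)² = (3.9/2)×(2.27 − 0.94)² = 1.95×1.33² = 3.47 mA.
V_DS = V_DD − I_D·R_D = 9.3 − 3.47×1.2 = 5.14 V.
Saturation requires V_DS ≥ V_GS − V_t = 1.33 V; 5.14 ≥ 1.33 ✓.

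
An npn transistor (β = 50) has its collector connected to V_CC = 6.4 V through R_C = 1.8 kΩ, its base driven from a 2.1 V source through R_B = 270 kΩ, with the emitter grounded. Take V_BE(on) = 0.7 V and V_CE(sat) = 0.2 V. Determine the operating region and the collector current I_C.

Assume active. Base-emitter loop: I_B = (V_BB − V_BE)/R_B = (2.1 − 0.7)/270 = 0.00519 mA.
I_C = β·I_B = 50×0.00519 = 0.259 mA.
V_CE = V_CC − I_C·R_C = 6.4 − 0.259×1.8 = 5.93 V > V_CE(sat), so the active-region assumption holds.

active; I_C ≈ 0.26 mA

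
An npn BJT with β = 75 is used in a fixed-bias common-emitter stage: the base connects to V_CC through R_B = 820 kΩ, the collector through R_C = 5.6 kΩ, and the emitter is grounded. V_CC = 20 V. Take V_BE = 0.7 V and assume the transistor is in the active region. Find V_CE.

V_CE ≈ 10 V

Base loop: V_CC = I_B·R_B + V_BE, so I_B = (20 − 0.7)/820 kΩ = 0.0235 mA.
In the active region I_C = β·I_B = 75 × 0.0235 = 1.77 mA.
Collector loop: V_CE = V_CC − I_C·R_C = 20 − 1.77×5.6 = 10.1 V.
Since V_CE = 10.1 V > V_CE(sat) ≈ 0.2 V, the transistor is in the active region as assumed.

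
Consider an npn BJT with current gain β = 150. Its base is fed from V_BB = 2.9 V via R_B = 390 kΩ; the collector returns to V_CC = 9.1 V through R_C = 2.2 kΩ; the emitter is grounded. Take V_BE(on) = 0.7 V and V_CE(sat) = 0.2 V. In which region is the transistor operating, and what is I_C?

active; I_C ≈ 0.85 mA

Assume active. Base-emitter loop: I_B = (V_BB − V_BE)/R_B = (2.9 − 0.7)/390 = 0.00564 mA.
I_C = β·I_B = 150×0.00564 = 0.846 mA.
V_CE = V_CC − I_C·R_C = 9.1 − 0.846×2.2 = 7.24 V > V_CE(sat), so the active-region assumption holds.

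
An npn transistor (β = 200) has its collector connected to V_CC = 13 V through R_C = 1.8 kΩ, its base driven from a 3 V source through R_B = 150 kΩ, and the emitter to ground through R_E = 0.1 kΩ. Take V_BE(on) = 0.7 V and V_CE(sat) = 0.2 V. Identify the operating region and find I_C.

Assume active. Base-emitter loop: I_B = (V_BB − V_BE)/(R_B + (β+1)R_E) = (3 − 0.7)/(150 + 201×0.1) = 0.0135 mA.
I_C = β·I_B = 200×0.0135 = 2.7 mA.
V_CE = V_CC − I_C·R_C − I_E·R_E = 13 − 2.7×1.8 − 2.72×0.1 = 7.86 V > V_CE(sat), so the active-region assumption holds.

active; I_C ≈ 2.7 mA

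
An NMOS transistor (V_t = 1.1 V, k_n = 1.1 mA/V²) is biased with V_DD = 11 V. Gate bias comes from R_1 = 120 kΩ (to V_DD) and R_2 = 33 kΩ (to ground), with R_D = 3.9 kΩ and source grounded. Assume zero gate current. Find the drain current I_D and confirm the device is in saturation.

I_D ≈ 0.89 mA

V_G = V_DD·R_2/(R_1+R_2) = 11×33/153 = 2.37 V. With the source grounded, V_GS = V_G = 2.37 V.
Assume saturation: I_D = (k_n/2)(V_GS − V_t)² = (1.1/2)×(2.37 − 1.1)² = 0.55×1.27² = 0.891 mA.
V_DS = V_DD − I_D·R_D = 11 − 0.891×3.9 = 7.53 V.
Saturation requires V_DS ≥ V_GS − V_t = 1.27 V; 7.53 ≥ 1.27 ✓.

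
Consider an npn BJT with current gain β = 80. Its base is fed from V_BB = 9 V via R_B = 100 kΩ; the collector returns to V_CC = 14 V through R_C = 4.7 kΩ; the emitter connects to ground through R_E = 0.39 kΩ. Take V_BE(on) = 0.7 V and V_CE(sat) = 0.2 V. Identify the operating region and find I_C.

Assume active: I_B = (9 − 0.7)/(100 + 81×0.39) = 0.0631 mA, I_C = β·I_B = 5.05 mA.
Then V_CE = 14 − 5.05×4.7 − 5.11×0.39 = -11.7 V < 0.2 V — the active assumption fails.
Re-solve with V_CE = 0.2 V. KCL at the emitter: V_E/R_E = (V_BB−0.7−V_E)/R_B + (V_CC−0.2−V_E)/R_C, giving V_E = 1.08 V.
I_C = (V_CC − 0.2 − V_E)/R_C = (13.8 − 1.08)/4.7 = 2.71 mA.
Check: I_B = (8.3 − 1.08)/100 = 0.0722 mA, and β·I_B = 5.77 mA > I_C, confirming saturation.

saturation; I_C ≈ 2.7 mA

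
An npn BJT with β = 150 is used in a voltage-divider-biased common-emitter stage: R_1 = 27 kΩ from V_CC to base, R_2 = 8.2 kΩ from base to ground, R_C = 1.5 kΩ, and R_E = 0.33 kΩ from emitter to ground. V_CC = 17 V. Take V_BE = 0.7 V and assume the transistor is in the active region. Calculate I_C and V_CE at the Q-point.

I_C ≈ 8.7 mA, V_CE ≈ 1 V

Thevenize the base divider: V_Th = V_CC·R_2/(R_1+R_2) = 17×8.2/35.2 = 3.96 V, R_Th = R_1‖R_2 = 6.29 kΩ.
Base-emitter loop: V_Th = I_B·R_Th + V_BE + (β+1)I_B·R_E, so I_B = (3.96 − 0.7) / (6.29 + 151×0.33) = 0.0581 mA.
I_C = β·I_B = 150×0.0581 = 8.71 mA, and I_E = (β+1)I_B = 8.77 mA.
V_CE = V_CC − I_C·R_C − I_E·R_E = 17 − 8.71×1.5 − 8.77×0.33 = 1.03 V.
V_CE = 1.03 V > 0.2 V confirms active-region operation.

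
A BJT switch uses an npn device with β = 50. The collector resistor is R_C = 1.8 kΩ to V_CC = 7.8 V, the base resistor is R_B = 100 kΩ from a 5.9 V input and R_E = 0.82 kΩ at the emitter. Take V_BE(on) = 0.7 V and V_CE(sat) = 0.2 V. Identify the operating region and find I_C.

Assume active. Base-emitter loop: I_B = (V_BB − V_BE)/(R_B + (β+1)R_E) = (5.9 − 0.7)/(100 + 51×0.82) = 0.0367 mA.
I_C = β·I_B = 50×0.0367 = 1.83 mA.
V_CE = V_CC − I_C·R_C − I_E·R_E = 7.8 − 1.83×1.8 − 1.87×0.82 = 2.97 V > V_CE(sat), so the active-region assumption holds.

active; I_C ≈ 1.8 mA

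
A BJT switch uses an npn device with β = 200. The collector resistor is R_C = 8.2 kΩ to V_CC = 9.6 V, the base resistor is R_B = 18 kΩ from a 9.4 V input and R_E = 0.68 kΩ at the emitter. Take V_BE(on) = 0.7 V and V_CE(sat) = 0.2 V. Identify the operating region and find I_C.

Assume active: I_B = (9.4 − 0.7)/(18 + 201×0.68) = 0.0562 mA, I_C = β·I_B = 11.2 mA.
Then V_CE = 9.6 − 11.2×8.2 − 11.3×0.68 = -90.3 V < 0.2 V — the active assumption fails.
Re-solve with V_CE = 0.2 V. KCL at the emitter: V_E/R_E = (V_BB−0.7−V_E)/R_B + (V_CC−0.2−V_E)/R_C, giving V_E = 0.989 V.
I_C = (V_CC − 0.2 − V_E)/R_C = (9.4 − 0.989)/8.2 = 1.03 mA.
Check: I_B = (8.7 − 0.989)/18 = 0.428 mA, and β·I_B = 85.7 mA > I_C, confirming saturation.

saturation; I_C ≈ 1 mA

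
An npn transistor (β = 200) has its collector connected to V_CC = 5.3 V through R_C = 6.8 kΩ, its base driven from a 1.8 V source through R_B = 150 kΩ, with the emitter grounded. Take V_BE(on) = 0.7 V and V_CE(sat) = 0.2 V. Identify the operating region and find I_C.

saturation; I_C ≈ 0.75 mA

Assume active: I_B = (1.8 − 0.7)/150 = 0.00733 mA, giving I_C = β·I_B = 1.47 mA.
But then V_CE = 5.3 − 1.47×6.8 = -4.67 V < V_CE(sat) = 0.2 V — impossible in the active region.
So the transistor is saturated. With V_CE = 0.2 V, I_C = (V_CC − 0.2)/R_C = 5.1/6.8 = 0.75 mA.
Check: β·I_B = 1.47 mA > I_C = 0.75 mA, confirming saturation.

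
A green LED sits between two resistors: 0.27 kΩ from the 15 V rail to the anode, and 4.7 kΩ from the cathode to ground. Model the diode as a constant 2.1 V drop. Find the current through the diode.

I ≈ 2.6 mA

The two resistors are in series with the diode, so KVL gives 15 = I·0.27 + 2.1 + I·4.7.
I = (15 − 2.1) / (0.27 + 4.7) kΩ = 12.9 / 4.97 = 2.6 mA.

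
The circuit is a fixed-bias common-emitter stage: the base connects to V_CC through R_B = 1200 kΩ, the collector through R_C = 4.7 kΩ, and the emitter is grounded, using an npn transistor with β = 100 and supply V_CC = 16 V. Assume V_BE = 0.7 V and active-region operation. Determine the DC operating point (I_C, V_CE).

I_C ≈ 1.3 mA, V_CE ≈ 10 V

Base loop: V_CC = I_B·R_B + V_BE, so I_B = (16 − 0.7)/1200 kΩ = 0.0128 mA.
In the active region I_C = β·I_B = 100 × 0.0128 = 1.28 mA.
Collector loop: V_CE = V_CC − I_C·R_C = 16 − 1.28×4.7 = 10 V.
Since V_CE = 10 V > V_CE(sat) ≈ 0.2 V, the transistor is in the active region as assumed.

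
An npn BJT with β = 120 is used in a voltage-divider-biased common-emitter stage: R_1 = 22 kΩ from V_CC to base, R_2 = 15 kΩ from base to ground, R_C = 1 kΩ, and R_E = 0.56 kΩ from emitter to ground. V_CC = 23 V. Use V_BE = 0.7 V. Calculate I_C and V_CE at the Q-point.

Thevenize the base divider: V_Th = V_CC·R_2/(R_1+R_2) = 23×15/37 = 9.32 V, R_Th = R_1‖R_2 = 8.92 kΩ.
Base-emitter loop: V_Th = I_B·R_Th + V_BE + (β+1)I_B·R_E, so I_B = (9.32 − 0.7) / (8.92 + 121×0.56) = 0.112 mA.
I_C = β·I_B = 120×0.112 = 13.5 mA, and I_E = (β+1)I_B = 13.6 mA.
V_CE = V_CC − I_C·R_C − I_E·R_E = 23 − 13.5×1 − 13.6×0.56 = 1.88 V.
V_CE = 1.88 V > 0.2 V confirms active-region operation.

I_C ≈ 13 mA, V_CE ≈ 1.9 V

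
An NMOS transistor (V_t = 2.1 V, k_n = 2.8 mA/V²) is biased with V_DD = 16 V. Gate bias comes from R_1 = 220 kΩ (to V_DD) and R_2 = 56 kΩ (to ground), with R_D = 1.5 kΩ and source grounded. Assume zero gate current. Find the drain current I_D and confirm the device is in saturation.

V_G = V_DD·R_2/(R_1+R_2) = 16×56/276 = 3.25 V. With the source grounded, V_GS = V_G = 3.25 V.
Assume saturation: I_D = (k_n/2)(V_GS − V_t)² = (2.8/2)×(3.25 − 2.1)² = 1.4×1.15² = 1.84 mA.
V_DS = V_DD − I_D·R_D = 16 − 1.84×1.5 = 13.2 V.
Saturation requires V_DS ≥ V_GS − V_t = 1.15 V; 13.2 ≥ 1.15 ✓.

I_D ≈ 1.8 mA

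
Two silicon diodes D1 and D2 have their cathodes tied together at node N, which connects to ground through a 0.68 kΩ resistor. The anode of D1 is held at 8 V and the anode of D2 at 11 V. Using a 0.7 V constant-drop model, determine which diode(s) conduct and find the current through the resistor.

Assume both conduct. Then node N would need to be at both 8−0.7 = 7.3 V and 11−0.7 = 10.3 V, which is impossible.
Assume only D2 conducts: V_N = 11 − 0.7 = 10.3 V, so I_R = 10.3/0.68 = 15.1 mA.
Check D1: its anode-to-cathode voltage is 8 − 10.3 = -2.3 V < 0.7 V, so it is off. The assumption is consistent.

Only D2 conducts; I_R ≈ 15 mA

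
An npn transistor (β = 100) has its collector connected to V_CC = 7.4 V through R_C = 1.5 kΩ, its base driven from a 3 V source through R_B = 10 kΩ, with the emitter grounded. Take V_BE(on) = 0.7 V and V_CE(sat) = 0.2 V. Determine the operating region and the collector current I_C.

saturation; I_C ≈ 4.8 mA

Assume active: I_B = (3 − 0.7)/10 = 0.23 mA, giving I_C = β·I_B = 23 mA.
But then V_CE = 7.4 − 23×1.5 = -27.1 V < V_CE(sat) = 0.2 V — impossible in the active region.
So the transistor is saturated. With V_CE = 0.2 V, I_C = (V_CC − 0.2)/R_C = 7.2/1.5 = 4.8 mA.
Check: β·I_B = 23 mA > I_C = 4.8 mA, confirming saturation.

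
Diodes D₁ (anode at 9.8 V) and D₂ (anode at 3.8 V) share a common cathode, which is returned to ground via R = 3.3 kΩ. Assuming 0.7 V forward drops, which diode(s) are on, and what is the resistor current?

Only D₁ conducts; I_R ≈ 2.8 mA

Assume both conduct. Then node N would need to be at both 9.8−0.7 = 9.1 V and 3.8−0.7 = 3.1 V, which is impossible.
Assume only D₁ conducts: V_N = 9.8 − 0.7 = 9.1 V, so I_R = 9.1/3.3 = 2.76 mA.
Check D₂: its anode-to-cathode voltage is 3.8 − 9.1 = -5.3 V < 0.7 V, so it is off. The assumption is consistent.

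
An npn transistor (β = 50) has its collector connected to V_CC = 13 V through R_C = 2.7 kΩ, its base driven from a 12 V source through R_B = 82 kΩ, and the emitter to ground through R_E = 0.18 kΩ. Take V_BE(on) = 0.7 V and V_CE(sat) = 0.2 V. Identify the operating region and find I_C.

Assume active: I_B = (12 − 0.7)/(82 + 51×0.18) = 0.124 mA, I_C = β·I_B = 6.2 mA.
Then V_CE = 13 − 6.2×2.7 − 6.32×0.18 = -4.87 V < 0.2 V — the active assumption fails.
Re-solve with V_CE = 0.2 V. KCL at the emitter: V_E/R_E = (V_BB−0.7−V_E)/R_B + (V_CC−0.2−V_E)/R_C, giving V_E = 0.822 V.
I_C = (V_CC − 0.2 − V_E)/R_C = (12.8 − 0.822)/2.7 = 4.44 mA.
Check: I_B = (11.3 − 0.822)/82 = 0.128 mA, and β·I_B = 6.39 mA > I_C, confirming saturation.

saturation; I_C ≈ 4.4 mA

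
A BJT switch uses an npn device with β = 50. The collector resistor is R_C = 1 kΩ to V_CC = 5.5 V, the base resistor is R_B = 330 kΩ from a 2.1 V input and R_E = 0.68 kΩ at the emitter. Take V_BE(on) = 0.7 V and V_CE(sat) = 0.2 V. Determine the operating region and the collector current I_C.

active; I_C ≈ 0.19 mA

Assume active. Base-emitter loop: I_B = (V_BB − V_BE)/(R_B + (β+1)R_E) = (2.1 − 0.7)/(330 + 51×0.68) = 0.00384 mA.
I_C = β·I_B = 50×0.00384 = 0.192 mA.
V_CE = V_CC − I_C·R_C − I_E·R_E = 5.5 − 0.192×1 − 0.196×0.68 = 5.17 V > V_CE(sat), so the active-region assumption holds.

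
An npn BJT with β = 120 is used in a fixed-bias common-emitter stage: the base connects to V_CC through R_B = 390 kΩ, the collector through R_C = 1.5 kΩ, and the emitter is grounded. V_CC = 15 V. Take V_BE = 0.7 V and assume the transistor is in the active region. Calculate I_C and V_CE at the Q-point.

I_C ≈ 4.4 mA, V_CE ≈ 8.4 V

Base loop: V_CC = I_B·R_B + V_BE, so I_B = (15 − 0.7)/390 kΩ = 0.0367 mA.
In the active region I_C = β·I_B = 120 × 0.0367 = 4.4 mA.
Collector loop: V_CE = V_CC − I_C·R_C = 15 − 4.4×1.5 = 8.4 V.
Since V_CE = 8.4 V > V_CE(sat) ≈ 0.2 V, the transistor is in the active region as assumed.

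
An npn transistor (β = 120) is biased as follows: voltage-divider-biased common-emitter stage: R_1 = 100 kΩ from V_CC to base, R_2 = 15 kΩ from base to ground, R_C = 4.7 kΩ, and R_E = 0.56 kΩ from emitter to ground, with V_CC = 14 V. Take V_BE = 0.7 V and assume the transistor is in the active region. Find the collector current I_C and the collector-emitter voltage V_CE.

Thevenize the base divider: V_Th = V_CC·R_2/(R_1+R_2) = 14×15/115 = 1.83 V, R_Th = R_1‖R_2 = 13 kΩ.
Base-emitter loop: V_Th = I_B·R_Th + V_BE + (β+1)I_B·R_E, so I_B = (1.83 − 0.7) / (13 + 121×0.56) = 0.0139 mA.
I_C = β·I_B = 120×0.0139 = 1.67 mA, and I_E = (β+1)I_B = 1.69 mA.
V_CE = V_CC − I_C·R_C − I_E·R_E = 14 − 1.67×4.7 − 1.69×0.56 = 5.2 V.
V_CE = 5.2 V > 0.2 V confirms active-region operation.

I_C ≈ 1.7 mA, V_CE ≈ 5.2 V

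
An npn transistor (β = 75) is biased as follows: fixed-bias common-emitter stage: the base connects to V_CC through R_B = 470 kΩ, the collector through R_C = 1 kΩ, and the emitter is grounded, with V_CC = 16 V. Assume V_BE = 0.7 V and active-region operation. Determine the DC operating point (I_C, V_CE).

I_C ≈ 2.4 mA, V_CE ≈ 14 V

Base loop: V_CC = I_B·R_B + V_BE, so I_B = (16 − 0.7)/470 kΩ = 0.0326 mA.
In the active region I_C = β·I_B = 75 × 0.0326 = 2.44 mA.
Collector loop: V_CE = V_CC − I_C·R_C = 16 − 2.44×1 = 13.6 V.
Since V_CE = 13.6 V > V_CE(sat) ≈ 0.2 V, the transistor is in the active region as assumed.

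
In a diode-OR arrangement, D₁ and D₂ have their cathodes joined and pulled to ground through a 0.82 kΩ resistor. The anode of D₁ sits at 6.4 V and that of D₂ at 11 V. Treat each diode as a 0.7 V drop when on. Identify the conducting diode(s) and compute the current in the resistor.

Assume both conduct. Then node N would need to be at both 6.4−0.7 = 5.7 V and 11−0.7 = 10.3 V, which is impossible.
Assume only D₂ conducts: V_N = 11 − 0.7 = 10.3 V, so I_R = 10.3/0.82 = 12.6 mA.
Check D₁: its anode-to-cathode voltage is 6.4 − 10.3 = -3.9 V < 0.7 V, so it is off. The assumption is consistent.

Only D₂ conducts; I_R ≈ 13 mA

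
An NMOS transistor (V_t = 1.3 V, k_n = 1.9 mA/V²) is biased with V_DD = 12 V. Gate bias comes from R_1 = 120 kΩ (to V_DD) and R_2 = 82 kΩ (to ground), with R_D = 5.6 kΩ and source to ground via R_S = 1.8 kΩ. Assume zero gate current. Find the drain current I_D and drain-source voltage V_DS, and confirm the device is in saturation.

I_D ≈ 1.3 mA, V_DS ≈ 2.2 V

V_G = V_DD·R_2/(R_1+R_2) = 12×82/202 = 4.87 V.
Assume saturation: I_D = (k_n/2)(V_GS − V_t)² with V_GS = V_G − I_D·R_S = 4.87 − 1.8·I_D.
Substituting gives 3.08·I_D² − 13.2·I_D + 12.1 = 0, with roots I_D = 1.33 or 2.97 mA.
The root I_D = 2.97 mA gives V_GS = -0.467 V ≤ V_t, so take I_D = 1.33 mA.
Then V_GS = 2.48 V and V_DS = V_DD − I_D(R_D+R_S) = 12 − 1.33×7.4 = 2.18 V.
Saturation requires V_DS ≥ V_GS − V_t = 1.18 V; 2.18 ≥ 1.18 ✓.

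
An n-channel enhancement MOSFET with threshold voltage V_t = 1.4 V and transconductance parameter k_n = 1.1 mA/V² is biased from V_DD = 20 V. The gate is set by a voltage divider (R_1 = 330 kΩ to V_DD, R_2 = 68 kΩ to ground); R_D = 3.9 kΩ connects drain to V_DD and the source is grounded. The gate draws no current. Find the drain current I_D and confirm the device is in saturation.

I_D ≈ 2.2 mA

V_G = V_DD·R_2/(R_1+R_2) = 20×68/398 = 3.42 V. With the source grounded, V_GS = V_G = 3.42 V.
Assume saturation: I_D = (k_n/2)(V_GS − V_t)² = (1.1/2)×(3.42 − 1.4)² = 0.55×2.02² = 2.24 mA.
V_DS = V_DD − I_D·R_D = 20 − 2.24×3.9 = 11.3 V.
Saturation requires V_DS ≥ V_GS − V_t = 2.02 V; 11.3 ≥ 2.02 ✓.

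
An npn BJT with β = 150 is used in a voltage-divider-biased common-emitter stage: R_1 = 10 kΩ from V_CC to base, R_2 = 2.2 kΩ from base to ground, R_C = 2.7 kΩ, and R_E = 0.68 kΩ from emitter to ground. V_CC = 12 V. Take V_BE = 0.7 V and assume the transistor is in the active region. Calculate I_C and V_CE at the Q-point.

I_C ≈ 2.1 mA, V_CE ≈ 4.9 V

Thevenize the base divider: V_Th = V_CC·R_2/(R_1+R_2) = 12×2.2/12.2 = 2.16 V, R_Th = R_1‖R_2 = 1.8 kΩ.
Base-emitter loop: V_Th = I_B·R_Th + V_BE + (β+1)I_B·R_E, so I_B = (2.16 − 0.7) / (1.8 + 151×0.68) = 0.014 mA.
I_C = β·I_B = 150×0.014 = 2.1 mA, and I_E = (β+1)I_B = 2.12 mA.
V_CE = V_CC − I_C·R_C − I_E·R_E = 12 − 2.1×2.7 − 2.12×0.68 = 4.89 V.
V_CE = 4.89 V > 0.2 V confirms active-region operation.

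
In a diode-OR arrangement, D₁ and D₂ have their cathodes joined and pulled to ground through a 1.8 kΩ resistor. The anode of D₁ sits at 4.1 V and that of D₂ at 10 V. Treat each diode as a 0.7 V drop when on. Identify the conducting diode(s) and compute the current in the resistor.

Only D₂ conducts; I_R ≈ 5.2 mA

Assume both conduct. Then node N would need to be at both 4.1−0.7 = 3.4 V and 10−0.7 = 9.3 V, which is impossible.
Assume only D₂ conducts: V_N = 10 − 0.7 = 9.3 V, so I_R = 9.3/1.8 = 5.17 mA.
Check D₁: its anode-to-cathode voltage is 4.1 − 9.3 = -5.2 V < 0.7 V, so it is off. The assumption is consistent.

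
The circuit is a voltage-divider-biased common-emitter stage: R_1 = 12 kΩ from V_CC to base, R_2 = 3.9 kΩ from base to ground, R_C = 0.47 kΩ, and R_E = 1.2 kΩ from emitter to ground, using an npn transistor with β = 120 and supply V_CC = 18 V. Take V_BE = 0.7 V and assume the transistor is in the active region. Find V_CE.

V_CE ≈ 13 V

Thevenize the base divider: V_Th = V_CC·R_2/(R_1+R_2) = 18×3.9/15.9 = 4.42 V, R_Th = R_1‖R_2 = 2.94 kΩ.
Base-emitter loop: V_Th = I_B·R_Th + V_BE + (β+1)I_B·R_E, so I_B = (4.42 − 0.7) / (2.94 + 121×1.2) = 0.0251 mA.
I_C = β·I_B = 120×0.0251 = 3.01 mA, and I_E = (β+1)I_B = 3.03 mA.
V_CE = V_CC − I_C·R_C − I_E·R_E = 18 − 3.01×0.47 − 3.03×1.2 = 12.9 V.
V_CE = 12.9 V > 0.2 V confirms active-region operation.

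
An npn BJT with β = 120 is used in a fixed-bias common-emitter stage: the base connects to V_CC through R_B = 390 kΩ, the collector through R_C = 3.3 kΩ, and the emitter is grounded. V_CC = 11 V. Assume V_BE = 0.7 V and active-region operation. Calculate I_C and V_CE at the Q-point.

Base loop: V_CC = I_B·R_B + V_BE, so I_B = (11 − 0.7)/390 kΩ = 0.0264 mA.
In the active region I_C = β·I_B = 120 × 0.0264 = 3.17 mA.
Collector loop: V_CE = V_CC − I_C·R_C = 11 − 3.17×3.3 = 0.542 V.
Since V_CE = 0.542 V > V_CE(sat) ≈ 0.2 V, the transistor is in the active region as assumed.

I_C ≈ 3.2 mA, V_CE ≈ 0.54 V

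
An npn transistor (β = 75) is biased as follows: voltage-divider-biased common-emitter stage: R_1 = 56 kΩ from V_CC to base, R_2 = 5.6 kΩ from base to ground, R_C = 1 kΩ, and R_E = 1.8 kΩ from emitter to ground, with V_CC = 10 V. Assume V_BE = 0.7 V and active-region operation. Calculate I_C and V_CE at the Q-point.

Thevenize the base divider: V_Th = V_CC·R_2/(R_1+R_2) = 10×5.6/61.6 = 0.909 V, R_Th = R_1‖R_2 = 5.09 kΩ.
Base-emitter loop: V_Th = I_B·R_Th + V_BE + (β+1)I_B·R_E, so I_B = (0.909 − 0.7) / (5.09 + 76×1.8) = 0.00147 mA.
I_C = β·I_B = 75×0.00147 = 0.111 mA, and I_E = (β+1)I_B = 0.112 mA.
V_CE = V_CC − I_C·R_C − I_E·R_E = 10 − 0.111×1 − 0.112×1.8 = 9.69 V.
V_CE = 9.69 V > 0.2 V confirms active-region operation.

I_C ≈ 0.11 mA, V_CE ≈ 9.7 V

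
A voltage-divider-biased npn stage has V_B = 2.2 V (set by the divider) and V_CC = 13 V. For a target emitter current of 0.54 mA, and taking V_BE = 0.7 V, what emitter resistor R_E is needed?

R_E ≈ 2.8 kΩ

V_E = V_B − V_BE = 2.2 − 0.7 = 1.5 V.
R_E = V_E / I_E = 1.5 / 0.54 = 2.78 kΩ.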